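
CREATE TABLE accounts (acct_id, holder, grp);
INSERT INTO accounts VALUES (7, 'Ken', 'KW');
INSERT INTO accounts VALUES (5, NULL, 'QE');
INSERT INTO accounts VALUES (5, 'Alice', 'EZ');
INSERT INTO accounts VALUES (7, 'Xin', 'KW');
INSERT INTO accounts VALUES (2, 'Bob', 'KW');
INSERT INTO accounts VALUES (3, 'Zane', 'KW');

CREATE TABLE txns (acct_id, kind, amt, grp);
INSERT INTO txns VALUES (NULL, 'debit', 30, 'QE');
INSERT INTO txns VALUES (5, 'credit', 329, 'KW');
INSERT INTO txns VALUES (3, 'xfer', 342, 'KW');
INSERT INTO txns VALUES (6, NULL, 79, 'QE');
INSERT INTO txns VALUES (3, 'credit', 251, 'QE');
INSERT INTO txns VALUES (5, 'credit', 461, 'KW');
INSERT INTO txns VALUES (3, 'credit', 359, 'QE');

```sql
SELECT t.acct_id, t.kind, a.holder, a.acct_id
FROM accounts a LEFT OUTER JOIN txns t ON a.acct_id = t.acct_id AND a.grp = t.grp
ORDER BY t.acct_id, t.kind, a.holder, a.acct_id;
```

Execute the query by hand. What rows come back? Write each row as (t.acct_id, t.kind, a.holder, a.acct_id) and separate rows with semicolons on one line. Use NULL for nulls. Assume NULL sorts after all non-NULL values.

(3, xfer, Zane, 3); (NULL, NULL, Alice, 5); (NULL, NULL, Bob, 2); (NULL, NULL, Ken, 7); (NULL, NULL, Xin, 7); (NULL, NULL, NULL, 5)

LEFT JOIN keeps every row from `accounts`; unmatched rows get NULL for `txns`'s columns.
Matching on a.acct_id = t.acct_id AND a.grp = t.grp. A NULL in a compared column never satisfies the condition.
Matched pairs: 1; unmatched a rows kept: 5.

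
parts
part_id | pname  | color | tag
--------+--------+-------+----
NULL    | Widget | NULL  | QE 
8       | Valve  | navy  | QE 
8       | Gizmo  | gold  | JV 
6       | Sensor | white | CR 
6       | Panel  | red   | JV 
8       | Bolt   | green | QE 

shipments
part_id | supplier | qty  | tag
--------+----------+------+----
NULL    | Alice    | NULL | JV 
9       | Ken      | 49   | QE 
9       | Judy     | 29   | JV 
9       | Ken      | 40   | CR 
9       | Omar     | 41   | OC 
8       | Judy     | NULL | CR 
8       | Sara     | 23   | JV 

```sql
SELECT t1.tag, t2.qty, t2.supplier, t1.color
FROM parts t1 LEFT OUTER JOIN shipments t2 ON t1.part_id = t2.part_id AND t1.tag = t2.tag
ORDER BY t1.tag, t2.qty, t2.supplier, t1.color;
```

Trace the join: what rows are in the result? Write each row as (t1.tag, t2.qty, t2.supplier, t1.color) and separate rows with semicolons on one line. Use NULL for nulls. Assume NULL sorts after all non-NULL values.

(CR, NULL, NULL, white); (JV, 23, Sara, gold); (JV, NULL, NULL, red); (QE, NULL, NULL, green); (QE, NULL, NULL, navy); (QE, NULL, NULL, NULL)

LEFT JOIN keeps every row from `parts`; unmatched rows get NULL for `shipments`'s columns.
Matching on t1.part_id = t2.part_id AND t1.tag = t2.tag. A NULL in a compared column never satisfies the condition.
- t1 (part_id=NULL, tag=QE) has no partner → padded with NULL.
- t1 (part_id=8, tag=QE) has no partner → padded with NULL.
- t1 (part_id=8, tag=JV) pairs with 1 row(s) of t2.
- t1 (part_id=6, tag=CR) has no partner → padded with NULL.
- t1 (part_id=6, tag=JV) has no partner → padded with NULL.
- t1 (part_id=8, tag=QE) has no partner → padded with NULL.
After projecting and ordering:
t1.tag | t2.qty | t2.supplier | t1.color
CR | NULL | NULL | white
JV | 23 | Sara | gold
JV | NULL | NULL | red
QE | NULL | NULL | green
QE | NULL | NULL | navy
QE | NULL | NULL | NULL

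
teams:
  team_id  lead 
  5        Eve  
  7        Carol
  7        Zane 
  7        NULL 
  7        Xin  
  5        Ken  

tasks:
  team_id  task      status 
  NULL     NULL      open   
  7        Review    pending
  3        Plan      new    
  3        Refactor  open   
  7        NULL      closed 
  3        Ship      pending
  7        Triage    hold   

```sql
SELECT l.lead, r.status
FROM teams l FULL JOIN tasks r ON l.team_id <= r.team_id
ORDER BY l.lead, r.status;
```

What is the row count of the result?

22

FULL OUTER JOIN keeps every row from both sides; unmatched rows get NULL for the other side's columns.
Matching on l.team_id <= r.team_id. A NULL in a compared column never satisfies the condition.
- l[0] team_id=5 → 3 match(es) in r → 3 row(s).
- l[1] team_id=7 → 3 match(es) in r → 3 row(s).
- l[2] team_id=7 → 3 match(es) in r → 3 row(s).
- l[3] team_id=7 → 3 match(es) in r → 3 row(s).
- l[4] team_id=7 → 3 match(es) in r → 3 row(s).
- l[5] team_id=5 → 3 match(es) in r → 3 row(s).
- 4 row(s) from r found no l partner → padded with NULL.
Total: 18 matched + 4 padded = 22 rows.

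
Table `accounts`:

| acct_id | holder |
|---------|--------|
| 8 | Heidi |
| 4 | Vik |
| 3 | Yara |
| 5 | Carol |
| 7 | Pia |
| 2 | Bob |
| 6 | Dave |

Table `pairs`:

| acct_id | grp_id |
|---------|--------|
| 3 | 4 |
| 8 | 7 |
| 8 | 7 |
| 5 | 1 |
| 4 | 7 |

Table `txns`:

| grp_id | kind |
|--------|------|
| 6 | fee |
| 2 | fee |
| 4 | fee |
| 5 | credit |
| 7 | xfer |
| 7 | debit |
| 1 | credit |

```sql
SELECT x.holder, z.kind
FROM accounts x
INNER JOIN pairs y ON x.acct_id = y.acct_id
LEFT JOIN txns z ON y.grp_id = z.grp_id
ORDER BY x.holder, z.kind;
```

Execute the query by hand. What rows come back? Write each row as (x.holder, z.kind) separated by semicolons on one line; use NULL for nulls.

Step 1 — x INNER JOIN y on acct_id → 5 row(s).
Then LEFT JOIN `txns z` on grp_id: each of those 5 rows is kept; rows whose y.grp_id has no match in z get NULL for z's columns.

(Carol, credit); (Heidi, debit); (Heidi, debit); (Heidi, xfer); (Heidi, xfer); (Vik, debit); (Vik, xfer); (Yara, fee)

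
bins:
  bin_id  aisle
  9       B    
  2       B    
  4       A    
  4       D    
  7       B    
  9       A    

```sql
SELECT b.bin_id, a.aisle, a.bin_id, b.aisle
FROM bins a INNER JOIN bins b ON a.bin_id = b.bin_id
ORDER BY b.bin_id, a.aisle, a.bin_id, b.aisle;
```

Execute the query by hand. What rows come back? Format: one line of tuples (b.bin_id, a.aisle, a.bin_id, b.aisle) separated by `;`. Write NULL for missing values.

(2, B, 2, B); (4, A, 4, A); (4, A, 4, D); (4, D, 4, A); (4, D, 4, D); (7, B, 7, B); (9, A, 9, A); (9, A, 9, B); (9, B, 9, A); (9, B, 9, B)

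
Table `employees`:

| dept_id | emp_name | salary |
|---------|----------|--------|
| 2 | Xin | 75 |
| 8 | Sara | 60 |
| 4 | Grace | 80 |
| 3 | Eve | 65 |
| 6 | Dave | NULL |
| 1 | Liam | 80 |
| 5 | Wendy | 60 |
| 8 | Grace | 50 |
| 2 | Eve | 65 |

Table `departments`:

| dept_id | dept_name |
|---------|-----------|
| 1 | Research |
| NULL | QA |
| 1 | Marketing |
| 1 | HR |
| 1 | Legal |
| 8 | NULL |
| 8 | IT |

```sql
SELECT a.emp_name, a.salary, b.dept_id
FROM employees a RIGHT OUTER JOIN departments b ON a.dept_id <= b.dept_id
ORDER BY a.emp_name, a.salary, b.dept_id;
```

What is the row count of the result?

RIGHT JOIN keeps every row from `departments`; unmatched rows get NULL for `employees`'s columns.
Matching on a.dept_id <= b.dept_id. A NULL in a compared column never satisfies the condition.
Matched pairs: 22; unmatched b rows kept: 1.
Total: 22 matched + 1 padded = 23 rows.

23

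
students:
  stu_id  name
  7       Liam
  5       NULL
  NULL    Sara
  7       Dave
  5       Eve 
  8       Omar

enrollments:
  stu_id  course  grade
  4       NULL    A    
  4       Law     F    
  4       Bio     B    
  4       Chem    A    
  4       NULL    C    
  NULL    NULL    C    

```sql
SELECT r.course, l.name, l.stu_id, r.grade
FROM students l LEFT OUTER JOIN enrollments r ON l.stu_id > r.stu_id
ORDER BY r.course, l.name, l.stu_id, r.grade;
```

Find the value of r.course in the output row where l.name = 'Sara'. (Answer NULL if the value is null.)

LEFT JOIN keeps every row from `students`; unmatched rows get NULL for `enrollments`'s columns.
Matching on l.stu_id > r.stu_id. A NULL in a compared column never satisfies the condition.
- l row (stu_id=7): matches 5 r row(s) → 5 output row(s).
- l row (stu_id=5): matches 5 r row(s) → 5 output row(s).
- l row (stu_id=NULL): no match → kept, r columns NULL.
- l row (stu_id=7): matches 5 r row(s) → 5 output row(s).
- l row (stu_id=5): matches 5 r row(s) → 5 output row(s).
- l row (stu_id=8): matches 5 r row(s) → 5 output row(s).

NULL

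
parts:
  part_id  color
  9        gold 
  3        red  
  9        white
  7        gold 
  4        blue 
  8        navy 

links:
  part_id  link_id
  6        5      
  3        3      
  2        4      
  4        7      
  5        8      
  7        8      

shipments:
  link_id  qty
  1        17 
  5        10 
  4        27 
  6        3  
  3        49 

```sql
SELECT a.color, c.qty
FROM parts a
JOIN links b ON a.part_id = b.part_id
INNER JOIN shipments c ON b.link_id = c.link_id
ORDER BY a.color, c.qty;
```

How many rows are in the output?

1

Step 1 — a INNER JOIN b on part_id → 3 row(s).
Then INNER JOIN `shipments c` on link_id: keep only rows whose b.link_id appears in c.
Result: 1 row(s).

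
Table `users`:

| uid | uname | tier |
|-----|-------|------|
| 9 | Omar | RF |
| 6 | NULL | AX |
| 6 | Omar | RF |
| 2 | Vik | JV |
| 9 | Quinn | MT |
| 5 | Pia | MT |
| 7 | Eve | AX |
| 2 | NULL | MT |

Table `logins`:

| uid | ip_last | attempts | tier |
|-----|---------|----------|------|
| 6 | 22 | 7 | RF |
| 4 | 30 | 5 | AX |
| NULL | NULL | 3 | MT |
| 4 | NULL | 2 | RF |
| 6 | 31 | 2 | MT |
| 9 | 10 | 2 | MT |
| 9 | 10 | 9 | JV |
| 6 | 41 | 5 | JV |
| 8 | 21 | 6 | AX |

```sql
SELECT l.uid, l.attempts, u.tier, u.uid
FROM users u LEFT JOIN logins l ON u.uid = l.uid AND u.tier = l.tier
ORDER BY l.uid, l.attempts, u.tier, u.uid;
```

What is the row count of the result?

8

LEFT JOIN keeps every row from `users`; unmatched rows get NULL for `logins`'s columns.
Matching on u.uid = l.uid AND u.tier = l.tier. A NULL in a compared column never satisfies the condition.
Matched pairs: 2; unmatched u rows kept: 6.
Total: 2 matched + 6 padded = 8 rows.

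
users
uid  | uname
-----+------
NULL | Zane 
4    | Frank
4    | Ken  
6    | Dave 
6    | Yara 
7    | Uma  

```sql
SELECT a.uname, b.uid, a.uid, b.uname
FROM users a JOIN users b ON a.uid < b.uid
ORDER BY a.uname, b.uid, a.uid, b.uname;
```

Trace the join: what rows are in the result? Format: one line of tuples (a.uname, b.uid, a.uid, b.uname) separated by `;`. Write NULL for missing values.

(Dave, 7, 6, Uma); (Frank, 6, 4, Dave); (Frank, 6, 4, Yara); (Frank, 7, 4, Uma); (Ken, 6, 4, Dave); (Ken, 6, 4, Yara); (Ken, 7, 4, Uma); (Yara, 7, 6, Uma)

INNER JOIN keeps only pairs where the ON condition holds.
Matching on a.uid < b.uid. A NULL in a compared column never satisfies the condition.
- a row (uid=NULL): no match → dropped.
- a row (uid=4): matches 3 b row(s) → 3 output row(s).
- a row (uid=4): matches 3 b row(s) → 3 output row(s).
- a row (uid=6): matches 1 b row(s) → 1 output row(s).
- a row (uid=6): matches 1 b row(s) → 1 output row(s).
- a row (uid=7): no match → dropped.
After projecting and ordering:
a.uname | b.uid | a.uid | b.uname
Dave | 7 | 6 | Uma
Frank | 6 | 4 | Dave
Frank | 6 | 4 | Yara
Frank | 7 | 4 | Uma
Ken | 6 | 4 | Dave
Ken | 6 | 4 | Yara
Ken | 7 | 4 | Uma
Yara | 7 | 6 | Uma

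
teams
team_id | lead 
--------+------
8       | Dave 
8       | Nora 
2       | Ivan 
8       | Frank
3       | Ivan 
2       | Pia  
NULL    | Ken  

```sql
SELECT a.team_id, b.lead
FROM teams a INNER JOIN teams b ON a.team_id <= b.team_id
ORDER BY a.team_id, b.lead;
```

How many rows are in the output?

INNER JOIN keeps only pairs where the ON condition holds.
Matching on a.team_id <= b.team_id. A NULL in a compared column never satisfies the condition.
- a row (team_id=8): matches 3 b row(s) → 3 output row(s).
- a row (team_id=8): matches 3 b row(s) → 3 output row(s).
- a row (team_id=2): matches 6 b row(s) → 6 output row(s).
- a row (team_id=8): matches 3 b row(s) → 3 output row(s).
- a row (team_id=3): matches 4 b row(s) → 4 output row(s).
- a row (team_id=2): matches 6 b row(s) → 6 output row(s).
- a row (team_id=NULL): no match → dropped.
Total: 25 rows.

25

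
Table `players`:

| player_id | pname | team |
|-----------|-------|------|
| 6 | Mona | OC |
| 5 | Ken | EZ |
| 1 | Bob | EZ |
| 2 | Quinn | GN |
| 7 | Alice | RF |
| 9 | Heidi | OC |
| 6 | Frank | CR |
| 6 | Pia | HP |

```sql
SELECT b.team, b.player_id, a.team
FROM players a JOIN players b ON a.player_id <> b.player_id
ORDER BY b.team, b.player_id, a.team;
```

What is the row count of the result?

INNER JOIN keeps only pairs where the ON condition holds.
Matching on a.player_id <> b.player_id.
- a row (player_id=6): matches 5 b row(s) → 5 output row(s).
- a row (player_id=5): matches 7 b row(s) → 7 output row(s).
- a row (player_id=1): matches 7 b row(s) → 7 output row(s).
- a row (player_id=2): matches 7 b row(s) → 7 output row(s).
- a row (player_id=7): matches 7 b row(s) → 7 output row(s).
- a row (player_id=9): matches 7 b row(s) → 7 output row(s).
- a row (player_id=6): matches 5 b row(s) → 5 output row(s).
- a row (player_id=6): matches 5 b row(s) → 5 output row(s).
Total: 50 rows.

50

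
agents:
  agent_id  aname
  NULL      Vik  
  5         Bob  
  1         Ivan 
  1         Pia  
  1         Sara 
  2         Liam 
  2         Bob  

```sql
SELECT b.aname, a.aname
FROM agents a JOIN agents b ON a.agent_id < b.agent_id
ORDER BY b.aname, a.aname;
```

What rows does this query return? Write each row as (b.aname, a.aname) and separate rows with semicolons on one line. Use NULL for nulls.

INNER JOIN keeps only pairs where the ON condition holds.
Matching on a.agent_id < b.agent_id. A NULL in a compared column never satisfies the condition.
- a[0] agent_id=NULL → no match; dropped.
- a[1] agent_id=5 → no match; dropped.
- a[2] agent_id=1 → 3 match(es) in b → 3 row(s).
- a[3] agent_id=1 → 3 match(es) in b → 3 row(s).
- a[4] agent_id=1 → 3 match(es) in b → 3 row(s).
- a[5] agent_id=2 → 1 match(es) in b → 1 row(s).
- a[6] agent_id=2 → 1 match(es) in b → 1 row(s).

(Bob, Bob); (Bob, Ivan); (Bob, Ivan); (Bob, Liam); (Bob, Pia); (Bob, Pia); (Bob, Sara); (Bob, Sara); (Liam, Ivan); (Liam, Pia); (Liam, Sara)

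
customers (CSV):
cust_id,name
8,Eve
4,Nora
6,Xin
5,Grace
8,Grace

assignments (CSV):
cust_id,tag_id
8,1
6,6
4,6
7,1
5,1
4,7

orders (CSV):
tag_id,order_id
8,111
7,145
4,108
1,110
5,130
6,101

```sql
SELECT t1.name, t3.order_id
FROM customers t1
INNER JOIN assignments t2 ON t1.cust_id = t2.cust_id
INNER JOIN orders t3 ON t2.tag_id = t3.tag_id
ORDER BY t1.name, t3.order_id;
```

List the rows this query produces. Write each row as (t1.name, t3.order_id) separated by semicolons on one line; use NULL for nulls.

(Eve, 110); (Grace, 110); (Grace, 110); (Nora, 101); (Nora, 145); (Xin, 101)

Step 1 — t1 INNER JOIN t2 on cust_id → 6 row(s).
Then INNER JOIN `orders t3` on tag_id: keep only rows whose t2.tag_id appears in t3.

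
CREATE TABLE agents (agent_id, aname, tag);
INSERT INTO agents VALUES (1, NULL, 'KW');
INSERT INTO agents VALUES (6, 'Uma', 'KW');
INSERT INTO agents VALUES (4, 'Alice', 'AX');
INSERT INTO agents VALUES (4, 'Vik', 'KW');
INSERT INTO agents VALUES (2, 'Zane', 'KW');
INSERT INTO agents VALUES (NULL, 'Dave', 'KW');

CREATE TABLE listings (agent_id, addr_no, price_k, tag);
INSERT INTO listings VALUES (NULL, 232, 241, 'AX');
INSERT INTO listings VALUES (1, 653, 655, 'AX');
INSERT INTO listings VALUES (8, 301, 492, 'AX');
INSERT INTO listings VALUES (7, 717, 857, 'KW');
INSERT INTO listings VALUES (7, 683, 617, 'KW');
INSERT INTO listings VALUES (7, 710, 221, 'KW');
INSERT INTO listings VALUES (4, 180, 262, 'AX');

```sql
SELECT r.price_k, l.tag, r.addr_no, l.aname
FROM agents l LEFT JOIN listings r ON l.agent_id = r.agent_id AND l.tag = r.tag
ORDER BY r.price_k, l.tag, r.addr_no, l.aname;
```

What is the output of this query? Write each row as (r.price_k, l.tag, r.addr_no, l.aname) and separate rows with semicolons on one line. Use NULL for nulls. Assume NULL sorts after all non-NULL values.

(262, AX, 180, Alice); (NULL, KW, NULL, Dave); (NULL, KW, NULL, Uma); (NULL, KW, NULL, Vik); (NULL, KW, NULL, Zane); (NULL, KW, NULL, NULL)

LEFT JOIN keeps every row from `agents`; unmatched rows get NULL for `listings`'s columns.
Matching on l.agent_id = r.agent_id AND l.tag = r.tag. A NULL in a compared column never satisfies the condition.
- l row (agent_id=1, tag=KW): no match → kept, r columns NULL.
- l row (agent_id=6, tag=KW): no match → kept, r columns NULL.
- l row (agent_id=4, tag=AX): matches 1 r row(s) → 1 output row(s).
- l row (agent_id=4, tag=KW): no match → kept, r columns NULL.
- l row (agent_id=2, tag=KW): no match → kept, r columns NULL.
- l row (agent_id=NULL, tag=KW): no match → kept, r columns NULL.
After projecting and ordering:
r.price_k | l.tag | r.addr_no | l.aname
262 | AX | 180 | Alice
NULL | KW | NULL | Dave
NULL | KW | NULL | Uma
NULL | KW | NULL | Vik
NULL | KW | NULL | Zane
NULL | KW | NULL | NULL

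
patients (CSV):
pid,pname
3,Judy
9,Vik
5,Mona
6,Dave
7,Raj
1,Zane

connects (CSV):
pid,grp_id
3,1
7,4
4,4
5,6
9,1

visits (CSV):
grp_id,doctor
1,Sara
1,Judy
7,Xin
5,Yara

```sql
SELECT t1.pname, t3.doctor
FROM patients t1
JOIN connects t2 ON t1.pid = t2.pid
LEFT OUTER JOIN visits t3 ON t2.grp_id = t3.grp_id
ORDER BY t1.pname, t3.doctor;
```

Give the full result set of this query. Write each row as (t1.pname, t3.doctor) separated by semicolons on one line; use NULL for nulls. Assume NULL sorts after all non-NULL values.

(Judy, Judy); (Judy, Sara); (Mona, NULL); (Raj, NULL); (Vik, Judy); (Vik, Sara)

Evaluate left to right. First `patients t1 INNER JOIN connects t2` on pid: 4 row(s).
Then LEFT JOIN `visits t3` on grp_id: each of those 4 rows is kept; rows whose t2.grp_id has no match in t3 get NULL for t3's columns.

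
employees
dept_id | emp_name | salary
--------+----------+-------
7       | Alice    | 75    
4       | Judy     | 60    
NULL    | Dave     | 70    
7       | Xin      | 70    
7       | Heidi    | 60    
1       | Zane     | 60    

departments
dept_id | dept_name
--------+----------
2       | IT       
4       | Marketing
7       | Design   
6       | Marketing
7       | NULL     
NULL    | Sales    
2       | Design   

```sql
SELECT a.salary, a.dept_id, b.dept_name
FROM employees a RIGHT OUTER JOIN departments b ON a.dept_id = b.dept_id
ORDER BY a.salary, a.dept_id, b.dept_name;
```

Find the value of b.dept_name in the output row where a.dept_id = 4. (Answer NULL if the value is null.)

Marketing

RIGHT JOIN keeps every row from `departments`; unmatched rows get NULL for `employees`'s columns.
Matching on a.dept_id = b.dept_id. A NULL in a compared column never satisfies the condition.
Matched pairs: 7; unmatched b rows kept: 4.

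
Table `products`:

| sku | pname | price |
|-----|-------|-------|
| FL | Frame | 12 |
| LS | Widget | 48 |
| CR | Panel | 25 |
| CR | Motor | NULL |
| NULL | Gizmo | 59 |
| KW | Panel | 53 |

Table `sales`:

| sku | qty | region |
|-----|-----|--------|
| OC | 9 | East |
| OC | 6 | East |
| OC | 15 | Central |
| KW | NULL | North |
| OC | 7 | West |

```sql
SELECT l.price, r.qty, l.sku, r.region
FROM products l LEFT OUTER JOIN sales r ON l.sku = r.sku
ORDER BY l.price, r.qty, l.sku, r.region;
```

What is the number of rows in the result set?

6

LEFT JOIN keeps every row from `products`; unmatched rows get NULL for `sales`'s columns.
Matching on l.sku = r.sku. A NULL in a compared column never satisfies the condition.
- l (sku=FL) has no partner → padded with NULL.
- l (sku=LS) has no partner → padded with NULL.
- l (sku=CR) has no partner → padded with NULL.
- l (sku=CR) has no partner → padded with NULL.
- l (sku=NULL) has no partner → padded with NULL.
- l (sku=KW) pairs with 1 row(s) of r.
Total: 1 matched + 5 padded = 6 rows.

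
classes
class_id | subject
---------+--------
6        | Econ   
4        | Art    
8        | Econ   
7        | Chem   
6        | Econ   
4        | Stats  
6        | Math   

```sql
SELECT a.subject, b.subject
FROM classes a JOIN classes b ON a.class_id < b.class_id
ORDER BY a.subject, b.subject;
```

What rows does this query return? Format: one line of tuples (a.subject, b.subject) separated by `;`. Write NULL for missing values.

(Art, Chem); (Art, Econ); (Art, Econ); (Art, Econ); (Art, Math); (Chem, Econ); (Econ, Chem); (Econ, Chem); (Econ, Econ); (Econ, Econ); (Math, Chem); (Math, Econ); (Stats, Chem); (Stats, Econ); (Stats, Econ); (Stats, Econ); (Stats, Math)

INNER JOIN keeps only pairs where the ON condition holds.
Matching on a.class_id < b.class_id.
- a row (class_id=6): matches 2 b row(s) → 2 output row(s).
- a row (class_id=4): matches 5 b row(s) → 5 output row(s).
- a row (class_id=8): no match → dropped.
- a row (class_id=7): matches 1 b row(s) → 1 output row(s).
- a row (class_id=6): matches 2 b row(s) → 2 output row(s).
- a row (class_id=4): matches 5 b row(s) → 5 output row(s).
- a row (class_id=6): matches 2 b row(s) → 2 output row(s).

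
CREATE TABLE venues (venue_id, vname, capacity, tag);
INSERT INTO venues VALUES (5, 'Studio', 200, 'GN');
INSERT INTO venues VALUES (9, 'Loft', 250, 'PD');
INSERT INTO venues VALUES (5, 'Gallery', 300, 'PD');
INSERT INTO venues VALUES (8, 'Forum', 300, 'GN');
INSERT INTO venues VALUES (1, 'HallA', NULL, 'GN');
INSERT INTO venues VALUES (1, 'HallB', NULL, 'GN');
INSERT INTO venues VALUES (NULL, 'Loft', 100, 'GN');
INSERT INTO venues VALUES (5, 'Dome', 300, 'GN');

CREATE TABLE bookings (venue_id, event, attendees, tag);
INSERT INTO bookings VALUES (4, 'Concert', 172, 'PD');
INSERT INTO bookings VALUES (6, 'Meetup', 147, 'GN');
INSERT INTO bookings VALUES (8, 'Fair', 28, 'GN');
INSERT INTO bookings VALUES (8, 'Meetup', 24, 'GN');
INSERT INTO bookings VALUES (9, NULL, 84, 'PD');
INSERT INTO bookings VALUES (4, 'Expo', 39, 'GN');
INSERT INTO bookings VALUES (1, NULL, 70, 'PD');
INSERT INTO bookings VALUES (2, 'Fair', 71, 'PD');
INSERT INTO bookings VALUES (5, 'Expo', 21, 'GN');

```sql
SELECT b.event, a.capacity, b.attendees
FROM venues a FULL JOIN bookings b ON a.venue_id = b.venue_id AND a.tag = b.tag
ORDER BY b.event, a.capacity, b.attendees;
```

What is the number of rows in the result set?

FULL OUTER JOIN keeps every row from both sides; unmatched rows get NULL for the other side's columns.
Matching on a.venue_id = b.venue_id AND a.tag = b.tag. A NULL in a compared column never satisfies the condition.
- a row (venue_id=5, tag=GN): matches 1 b row(s) → 1 output row(s).
- a row (venue_id=9, tag=PD): matches 1 b row(s) → 1 output row(s).
- a row (venue_id=5, tag=PD): no match → kept, b columns NULL.
- a row (venue_id=8, tag=GN): matches 2 b row(s) → 2 output row(s).
- a row (venue_id=1, tag=GN): no match → kept, b columns NULL.
- a row (venue_id=1, tag=GN): no match → kept, b columns NULL.
- a row (venue_id=NULL, tag=GN): no match → kept, b columns NULL.
- a row (venue_id=5, tag=GN): matches 1 b row(s) → 1 output row(s).
- 5 b row(s) had no a match → kept, a columns NULL.
Total: 5 matched + 9 padded = 14 rows.

14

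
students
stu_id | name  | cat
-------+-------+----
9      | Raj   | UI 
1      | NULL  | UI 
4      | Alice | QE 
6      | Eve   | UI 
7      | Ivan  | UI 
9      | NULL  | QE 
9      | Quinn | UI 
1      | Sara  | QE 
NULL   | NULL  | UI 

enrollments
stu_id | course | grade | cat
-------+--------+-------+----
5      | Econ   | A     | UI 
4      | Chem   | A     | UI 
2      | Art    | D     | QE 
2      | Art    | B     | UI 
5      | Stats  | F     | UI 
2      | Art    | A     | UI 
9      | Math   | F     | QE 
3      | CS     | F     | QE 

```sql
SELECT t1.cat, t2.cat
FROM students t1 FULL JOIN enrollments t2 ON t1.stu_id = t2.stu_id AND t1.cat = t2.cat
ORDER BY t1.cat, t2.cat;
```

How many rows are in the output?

FULL OUTER JOIN keeps every row from both sides; unmatched rows get NULL for the other side's columns.
Matching on t1.stu_id = t2.stu_id AND t1.cat = t2.cat. A NULL in a compared column never satisfies the condition.
Matched pairs: 1; unmatched t1 rows kept: 8; unmatched t2 rows kept: 7.
Total: 1 matched + 15 padded = 16 rows.

16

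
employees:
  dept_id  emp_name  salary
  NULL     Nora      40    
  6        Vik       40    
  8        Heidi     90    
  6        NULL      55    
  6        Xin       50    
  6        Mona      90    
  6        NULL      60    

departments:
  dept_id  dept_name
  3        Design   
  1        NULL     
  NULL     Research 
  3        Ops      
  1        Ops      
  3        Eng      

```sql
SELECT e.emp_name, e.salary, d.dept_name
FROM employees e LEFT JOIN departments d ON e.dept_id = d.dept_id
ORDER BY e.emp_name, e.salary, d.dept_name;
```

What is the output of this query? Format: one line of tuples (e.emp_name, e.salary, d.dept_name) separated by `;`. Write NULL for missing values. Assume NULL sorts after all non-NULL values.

LEFT JOIN keeps every row from `employees`; unmatched rows get NULL for `departments`'s columns.
Matching on e.dept_id = d.dept_id. A NULL in a compared column never satisfies the condition.
- e (dept_id=NULL) has no partner → padded with NULL.
- e (dept_id=6) has no partner → padded with NULL.
- e (dept_id=8) has no partner → padded with NULL.
- e (dept_id=6) has no partner → padded with NULL.
- e (dept_id=6) has no partner → padded with NULL.
- e (dept_id=6) has no partner → padded with NULL.
- e (dept_id=6) has no partner → padded with NULL.
After projecting and ordering:
e.emp_name | e.salary | d.dept_name
Heidi | 90 | NULL
Mona | 90 | NULL
Nora | 40 | NULL
Vik | 40 | NULL
Xin | 50 | NULL
NULL | 55 | NULL
NULL | 60 | NULL

(Heidi, 90, NULL); (Mona, 90, NULL); (Nora, 40, NULL); (Vik, 40, NULL); (Xin, 50, NULL); (NULL, 55, NULL); (NULL, 60, NULL)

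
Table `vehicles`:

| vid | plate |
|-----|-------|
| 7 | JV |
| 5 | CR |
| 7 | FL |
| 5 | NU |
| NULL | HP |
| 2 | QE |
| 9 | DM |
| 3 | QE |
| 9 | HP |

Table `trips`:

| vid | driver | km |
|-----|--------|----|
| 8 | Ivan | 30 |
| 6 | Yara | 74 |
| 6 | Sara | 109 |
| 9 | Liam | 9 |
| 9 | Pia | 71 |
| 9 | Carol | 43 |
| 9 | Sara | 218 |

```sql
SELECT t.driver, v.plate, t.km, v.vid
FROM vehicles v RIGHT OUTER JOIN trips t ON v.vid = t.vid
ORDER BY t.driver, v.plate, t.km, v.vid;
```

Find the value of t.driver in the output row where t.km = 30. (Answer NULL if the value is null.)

Ivan

RIGHT JOIN keeps every row from `trips`; unmatched rows get NULL for `vehicles`'s columns.
Matching on v.vid = t.vid. A NULL in a compared column never satisfies the condition.
- vid=7: no matching t row.
- vid=5: no matching t row.
- vid=7: no matching t row.
- vid=5: no matching t row.
- vid=NULL: no matching t row.
- vid=2: no matching t row.
- vid=9: 4 matching t row(s), so 4 row(s) emitted.
- vid=3: no matching t row.
- vid=9: 4 matching t row(s), so 4 row(s) emitted.
- 3 row(s) from t found no v partner → padded with NULL.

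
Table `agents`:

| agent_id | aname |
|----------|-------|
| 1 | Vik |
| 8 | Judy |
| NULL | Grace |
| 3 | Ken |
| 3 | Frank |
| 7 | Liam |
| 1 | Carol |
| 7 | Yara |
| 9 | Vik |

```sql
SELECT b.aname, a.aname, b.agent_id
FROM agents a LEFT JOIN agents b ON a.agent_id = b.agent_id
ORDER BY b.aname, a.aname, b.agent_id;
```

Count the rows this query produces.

LEFT JOIN keeps every row from `agents a`; unmatched rows get NULL for `agents b`'s columns.
Matching on a.agent_id = b.agent_id. A NULL in a compared column never satisfies the condition.
Matched pairs: 14; unmatched a rows kept: 1.
Total: 14 matched + 1 padded = 15 rows.

15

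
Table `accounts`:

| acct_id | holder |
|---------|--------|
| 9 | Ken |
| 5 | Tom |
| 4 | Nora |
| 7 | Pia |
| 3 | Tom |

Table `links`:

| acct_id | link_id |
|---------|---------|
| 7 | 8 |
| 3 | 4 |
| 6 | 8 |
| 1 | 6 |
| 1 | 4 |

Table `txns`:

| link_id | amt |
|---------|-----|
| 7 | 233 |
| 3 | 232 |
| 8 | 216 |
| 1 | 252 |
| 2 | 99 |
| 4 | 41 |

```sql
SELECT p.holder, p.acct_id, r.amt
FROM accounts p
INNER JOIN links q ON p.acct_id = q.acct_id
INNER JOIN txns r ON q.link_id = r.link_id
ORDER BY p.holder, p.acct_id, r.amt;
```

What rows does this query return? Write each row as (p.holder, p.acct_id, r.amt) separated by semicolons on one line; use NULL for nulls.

(Pia, 7, 216); (Tom, 3, 41)

Evaluate left to right. First `accounts p INNER JOIN links q` on acct_id: 2 row(s).
Then INNER JOIN `txns r` on link_id: keep only rows whose q.link_id appears in r.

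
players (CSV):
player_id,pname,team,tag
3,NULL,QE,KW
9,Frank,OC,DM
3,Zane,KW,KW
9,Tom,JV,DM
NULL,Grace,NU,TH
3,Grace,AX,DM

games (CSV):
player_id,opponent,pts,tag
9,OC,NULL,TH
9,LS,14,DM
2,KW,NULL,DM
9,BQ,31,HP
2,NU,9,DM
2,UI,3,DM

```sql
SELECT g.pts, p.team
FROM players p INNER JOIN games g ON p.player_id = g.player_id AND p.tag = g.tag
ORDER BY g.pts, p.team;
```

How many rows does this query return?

2

INNER JOIN keeps only pairs where the ON condition holds.
Matching on p.player_id = g.player_id AND p.tag = g.tag. A NULL in a compared column never satisfies the condition.
Matched pairs: 2.
Total: 2 rows.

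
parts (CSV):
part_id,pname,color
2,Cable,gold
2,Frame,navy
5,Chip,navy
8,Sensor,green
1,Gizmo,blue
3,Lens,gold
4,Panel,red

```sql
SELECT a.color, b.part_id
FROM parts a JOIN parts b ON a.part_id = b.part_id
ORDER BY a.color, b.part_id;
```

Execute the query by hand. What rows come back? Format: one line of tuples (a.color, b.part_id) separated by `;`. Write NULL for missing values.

INNER JOIN keeps only pairs where the ON condition holds.
Matching on a.part_id = b.part_id.
- part_id=2: 2 matching b row(s), so 2 row(s) emitted.
- part_id=2: 2 matching b row(s), so 2 row(s) emitted.
- part_id=5: 1 matching b row(s), so 1 row(s) emitted.
- part_id=8: 1 matching b row(s), so 1 row(s) emitted.
- part_id=1: 1 matching b row(s), so 1 row(s) emitted.
- part_id=3: 1 matching b row(s), so 1 row(s) emitted.
- part_id=4: 1 matching b row(s), so 1 row(s) emitted.
After projecting and ordering:
a.color | b.part_id
blue | 1
gold | 2
gold | 2
gold | 3
green | 8
navy | 2
navy | 2
navy | 5
red | 4

(blue, 1); (gold, 2); (gold, 2); (gold, 3); (green, 8); (navy, 2); (navy, 2); (navy, 5); (red, 4)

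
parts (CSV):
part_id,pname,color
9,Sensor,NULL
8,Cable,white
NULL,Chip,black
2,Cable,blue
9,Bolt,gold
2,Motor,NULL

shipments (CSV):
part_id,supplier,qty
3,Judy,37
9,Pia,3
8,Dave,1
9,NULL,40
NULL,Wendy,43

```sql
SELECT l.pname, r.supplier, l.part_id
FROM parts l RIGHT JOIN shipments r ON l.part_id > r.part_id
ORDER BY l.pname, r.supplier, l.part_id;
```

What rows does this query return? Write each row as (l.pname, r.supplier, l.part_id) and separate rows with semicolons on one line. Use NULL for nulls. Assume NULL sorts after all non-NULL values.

RIGHT JOIN keeps every row from `shipments`; unmatched rows get NULL for `parts`'s columns.
Matching on l.part_id > r.part_id. A NULL in a compared column never satisfies the condition.
Matched pairs: 5; unmatched r rows kept: 3.

(Bolt, Dave, 9); (Bolt, Judy, 9); (Cable, Judy, 8); (Sensor, Dave, 9); (Sensor, Judy, 9); (NULL, Pia, NULL); (NULL, Wendy, NULL); (NULL, NULL, NULL)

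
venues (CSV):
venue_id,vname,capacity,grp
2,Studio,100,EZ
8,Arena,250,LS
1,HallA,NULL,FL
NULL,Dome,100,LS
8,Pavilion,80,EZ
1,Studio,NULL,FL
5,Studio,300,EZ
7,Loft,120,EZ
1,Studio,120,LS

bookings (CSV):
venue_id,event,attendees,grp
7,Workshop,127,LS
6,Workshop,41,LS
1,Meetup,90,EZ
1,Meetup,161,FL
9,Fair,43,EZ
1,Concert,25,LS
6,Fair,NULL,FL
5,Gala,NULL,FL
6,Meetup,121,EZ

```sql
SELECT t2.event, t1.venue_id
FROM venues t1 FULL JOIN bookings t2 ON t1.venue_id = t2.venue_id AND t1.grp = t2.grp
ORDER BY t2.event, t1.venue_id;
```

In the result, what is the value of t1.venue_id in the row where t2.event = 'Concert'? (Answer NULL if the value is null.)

FULL OUTER JOIN keeps every row from both sides; unmatched rows get NULL for the other side's columns.
Matching on t1.venue_id = t2.venue_id AND t1.grp = t2.grp. A NULL in a compared column never satisfies the condition.
- t1[0] venue_id=2, grp=EZ → no match; kept with NULLs on the t2 side.
- t1[1] venue_id=8, grp=LS → no match; kept with NULLs on the t2 side.
- t1[2] venue_id=1, grp=FL → 1 match(es) in t2 → 1 row(s).
- t1[3] venue_id=NULL, grp=LS → no match; kept with NULLs on the t2 side.
- t1[4] venue_id=8, grp=EZ → no match; kept with NULLs on the t2 side.
- t1[5] venue_id=1, grp=FL → 1 match(es) in t2 → 1 row(s).
- t1[6] venue_id=5, grp=EZ → no match; kept with NULLs on the t2 side.
- t1[7] venue_id=7, grp=EZ → no match; kept with NULLs on the t2 side.
- t1[8] venue_id=1, grp=LS → 1 match(es) in t2 → 1 row(s).
- plus 7 unmatched t2 row(s), each kept with NULL t1 columns.

1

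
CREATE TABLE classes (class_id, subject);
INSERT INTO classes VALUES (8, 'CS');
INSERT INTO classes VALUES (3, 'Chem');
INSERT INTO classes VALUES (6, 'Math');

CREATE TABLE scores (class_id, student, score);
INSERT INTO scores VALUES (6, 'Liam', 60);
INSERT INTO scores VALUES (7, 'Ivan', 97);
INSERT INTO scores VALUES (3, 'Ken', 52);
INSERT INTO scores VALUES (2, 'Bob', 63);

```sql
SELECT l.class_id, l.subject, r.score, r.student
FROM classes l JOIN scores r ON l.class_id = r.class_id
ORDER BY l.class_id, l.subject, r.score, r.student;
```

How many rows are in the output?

INNER JOIN keeps only pairs where the ON condition holds.
Matching on l.class_id = r.class_id.
Matched pairs: 2.
Total: 2 rows.

2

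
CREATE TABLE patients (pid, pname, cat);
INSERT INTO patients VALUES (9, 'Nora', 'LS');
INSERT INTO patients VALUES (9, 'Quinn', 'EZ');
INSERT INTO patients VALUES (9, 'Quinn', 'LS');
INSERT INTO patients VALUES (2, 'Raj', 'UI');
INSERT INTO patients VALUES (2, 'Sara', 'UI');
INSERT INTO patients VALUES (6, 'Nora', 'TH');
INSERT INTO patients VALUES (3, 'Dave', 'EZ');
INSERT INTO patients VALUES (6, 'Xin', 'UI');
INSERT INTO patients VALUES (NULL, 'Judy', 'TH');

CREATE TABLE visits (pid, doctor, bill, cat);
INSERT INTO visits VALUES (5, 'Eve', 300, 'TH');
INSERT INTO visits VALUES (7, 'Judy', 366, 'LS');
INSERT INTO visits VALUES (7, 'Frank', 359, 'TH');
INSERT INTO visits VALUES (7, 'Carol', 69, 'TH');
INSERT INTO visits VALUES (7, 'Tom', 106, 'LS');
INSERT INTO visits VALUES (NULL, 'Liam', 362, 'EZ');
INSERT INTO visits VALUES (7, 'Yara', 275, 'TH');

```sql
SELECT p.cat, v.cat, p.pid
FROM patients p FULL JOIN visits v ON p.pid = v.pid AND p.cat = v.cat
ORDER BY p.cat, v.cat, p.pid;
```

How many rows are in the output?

16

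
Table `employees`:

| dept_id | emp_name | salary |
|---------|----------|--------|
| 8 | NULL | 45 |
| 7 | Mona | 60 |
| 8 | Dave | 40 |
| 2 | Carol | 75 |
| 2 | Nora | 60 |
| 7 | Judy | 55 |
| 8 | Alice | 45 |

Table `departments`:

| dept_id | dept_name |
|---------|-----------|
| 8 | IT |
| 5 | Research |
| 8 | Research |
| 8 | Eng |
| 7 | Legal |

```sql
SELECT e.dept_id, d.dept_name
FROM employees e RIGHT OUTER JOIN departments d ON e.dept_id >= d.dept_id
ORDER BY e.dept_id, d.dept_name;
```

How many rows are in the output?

19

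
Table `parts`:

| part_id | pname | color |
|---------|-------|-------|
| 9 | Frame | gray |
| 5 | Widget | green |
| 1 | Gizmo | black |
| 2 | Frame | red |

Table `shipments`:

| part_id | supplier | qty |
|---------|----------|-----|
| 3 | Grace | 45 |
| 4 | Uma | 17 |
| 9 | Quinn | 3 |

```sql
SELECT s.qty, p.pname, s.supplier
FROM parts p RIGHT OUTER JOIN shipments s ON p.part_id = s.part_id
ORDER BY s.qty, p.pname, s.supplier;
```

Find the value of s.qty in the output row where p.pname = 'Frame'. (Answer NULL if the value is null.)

RIGHT JOIN keeps every row from `shipments`; unmatched rows get NULL for `parts`'s columns.
Matching on p.part_id = s.part_id.
- p (part_id=9) pairs with 1 row(s) of s.
- p (part_id=5) has no partner in s.
- p (part_id=1) has no partner in s.
- p (part_id=2) has no partner in s.
- plus 2 unmatched s row(s), each kept with NULL p columns.

3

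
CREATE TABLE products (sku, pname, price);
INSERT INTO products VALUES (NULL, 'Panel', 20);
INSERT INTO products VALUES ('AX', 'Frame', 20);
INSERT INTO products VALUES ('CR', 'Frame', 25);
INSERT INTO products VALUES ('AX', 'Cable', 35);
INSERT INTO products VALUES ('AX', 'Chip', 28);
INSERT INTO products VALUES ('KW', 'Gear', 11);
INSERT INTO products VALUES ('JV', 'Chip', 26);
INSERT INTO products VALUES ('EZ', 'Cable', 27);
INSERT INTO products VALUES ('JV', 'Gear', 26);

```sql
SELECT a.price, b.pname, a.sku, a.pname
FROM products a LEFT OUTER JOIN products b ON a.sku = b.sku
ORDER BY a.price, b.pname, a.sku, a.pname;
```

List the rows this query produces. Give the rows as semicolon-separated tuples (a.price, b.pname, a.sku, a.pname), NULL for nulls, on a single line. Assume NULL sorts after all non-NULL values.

(11, Gear, KW, Gear); (20, Cable, AX, Frame); (20, Chip, AX, Frame); (20, Frame, AX, Frame); (20, NULL, NULL, Panel); (25, Frame, CR, Frame); (26, Chip, JV, Chip); (26, Chip, JV, Gear); (26, Gear, JV, Chip); (26, Gear, JV, Gear); (27, Cable, EZ, Cable); (28, Cable, AX, Chip); (28, Chip, AX, Chip); (28, Frame, AX, Chip); (35, Cable, AX, Cable); (35, Chip, AX, Cable); (35, Frame, AX, Cable)

LEFT JOIN keeps every row from `products a`; unmatched rows get NULL for `products b`'s columns.
Matching on a.sku = b.sku. A NULL in a compared column never satisfies the condition.
- a (sku=NULL) has no partner → padded with NULL.
- a (sku=AX) pairs with 3 row(s) of b.
- a (sku=CR) pairs with 1 row(s) of b.
- a (sku=AX) pairs with 3 row(s) of b.
- a (sku=AX) pairs with 3 row(s) of b.
- a (sku=KW) pairs with 1 row(s) of b.
- a (sku=JV) pairs with 2 row(s) of b.
- a (sku=EZ) pairs with 1 row(s) of b.
- a (sku=JV) pairs with 2 row(s) of b.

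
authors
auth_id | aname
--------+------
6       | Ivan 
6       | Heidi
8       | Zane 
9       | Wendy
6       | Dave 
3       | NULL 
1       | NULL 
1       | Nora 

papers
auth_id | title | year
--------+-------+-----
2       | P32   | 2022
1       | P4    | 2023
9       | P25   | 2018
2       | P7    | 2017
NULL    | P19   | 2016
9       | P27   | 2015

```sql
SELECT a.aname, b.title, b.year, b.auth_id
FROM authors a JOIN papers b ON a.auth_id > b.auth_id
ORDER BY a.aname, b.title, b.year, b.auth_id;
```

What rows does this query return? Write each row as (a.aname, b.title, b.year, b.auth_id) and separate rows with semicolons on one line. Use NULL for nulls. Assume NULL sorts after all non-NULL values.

(Dave, P32, 2022, 2); (Dave, P4, 2023, 1); (Dave, P7, 2017, 2); (Heidi, P32, 2022, 2); (Heidi, P4, 2023, 1); (Heidi, P7, 2017, 2); (Ivan, P32, 2022, 2); (Ivan, P4, 2023, 1); (Ivan, P7, 2017, 2); (Wendy, P32, 2022, 2); (Wendy, P4, 2023, 1); (Wendy, P7, 2017, 2); (Zane, P32, 2022, 2); (Zane, P4, 2023, 1); (Zane, P7, 2017, 2); (NULL, P32, 2022, 2); (NULL, P4, 2023, 1); (NULL, P7, 2017, 2)

INNER JOIN keeps only pairs where the ON condition holds.
Matching on a.auth_id > b.auth_id. A NULL in a compared column never satisfies the condition.
Matched pairs: 18.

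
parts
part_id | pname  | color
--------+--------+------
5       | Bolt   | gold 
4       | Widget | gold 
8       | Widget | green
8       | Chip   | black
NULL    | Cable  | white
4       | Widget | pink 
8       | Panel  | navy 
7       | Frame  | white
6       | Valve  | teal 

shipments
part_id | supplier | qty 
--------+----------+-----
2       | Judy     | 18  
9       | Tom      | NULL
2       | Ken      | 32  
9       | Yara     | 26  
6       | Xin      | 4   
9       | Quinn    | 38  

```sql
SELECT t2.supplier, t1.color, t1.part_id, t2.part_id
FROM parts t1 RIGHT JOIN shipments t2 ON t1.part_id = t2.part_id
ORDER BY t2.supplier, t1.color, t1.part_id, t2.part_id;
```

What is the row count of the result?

RIGHT JOIN keeps every row from `shipments`; unmatched rows get NULL for `parts`'s columns.
Matching on t1.part_id = t2.part_id. A NULL in a compared column never satisfies the condition.
- t1 (part_id=5) has no partner in t2.
- t1 (part_id=4) has no partner in t2.
- t1 (part_id=8) has no partner in t2.
- t1 (part_id=8) has no partner in t2.
- t1 (part_id=NULL) has no partner in t2.
- t1 (part_id=4) has no partner in t2.
- t1 (part_id=8) has no partner in t2.
- t1 (part_id=7) has no partner in t2.
- t1 (part_id=6) pairs with 1 row(s) of t2.
- plus 5 unmatched t2 row(s), each kept with NULL t1 columns.
Total: 1 matched + 5 padded = 6 rows.

6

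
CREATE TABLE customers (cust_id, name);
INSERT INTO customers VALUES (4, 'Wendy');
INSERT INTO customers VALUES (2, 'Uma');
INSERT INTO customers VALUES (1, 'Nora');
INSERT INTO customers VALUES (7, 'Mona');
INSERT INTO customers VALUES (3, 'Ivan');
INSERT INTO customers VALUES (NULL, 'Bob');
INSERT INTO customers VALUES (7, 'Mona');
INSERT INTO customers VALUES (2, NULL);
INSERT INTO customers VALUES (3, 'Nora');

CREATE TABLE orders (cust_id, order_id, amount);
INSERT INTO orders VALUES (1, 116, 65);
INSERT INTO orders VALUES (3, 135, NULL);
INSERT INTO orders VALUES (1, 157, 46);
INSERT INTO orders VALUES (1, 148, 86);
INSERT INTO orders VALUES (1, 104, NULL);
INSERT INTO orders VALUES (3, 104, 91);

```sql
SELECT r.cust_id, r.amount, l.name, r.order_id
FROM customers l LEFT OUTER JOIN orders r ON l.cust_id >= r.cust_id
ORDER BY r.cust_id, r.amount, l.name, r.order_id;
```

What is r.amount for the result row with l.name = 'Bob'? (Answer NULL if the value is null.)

NULL

LEFT JOIN keeps every row from `customers`; unmatched rows get NULL for `orders`'s columns.
Matching on l.cust_id >= r.cust_id. A NULL in a compared column never satisfies the condition.
- l (cust_id=4) pairs with 6 row(s) of r.
- l (cust_id=2) pairs with 4 row(s) of r.
- l (cust_id=1) pairs with 4 row(s) of r.
- l (cust_id=7) pairs with 6 row(s) of r.
- l (cust_id=3) pairs with 6 row(s) of r.
- l (cust_id=NULL) has no partner → padded with NULL.
- l (cust_id=7) pairs with 6 row(s) of r.
- l (cust_id=2) pairs with 4 row(s) of r.
- l (cust_id=3) pairs with 6 row(s) of r.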